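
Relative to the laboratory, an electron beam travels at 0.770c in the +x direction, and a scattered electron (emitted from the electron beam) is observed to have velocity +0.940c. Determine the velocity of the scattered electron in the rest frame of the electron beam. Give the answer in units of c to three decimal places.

+0.615c

Invert the composition law: u' = (u − v)/(1 − uv/c²).
u' = (0.940 − 0.770) / (1 − (0.940)(0.770)) = 0.1700/0.2762 = 0.6155.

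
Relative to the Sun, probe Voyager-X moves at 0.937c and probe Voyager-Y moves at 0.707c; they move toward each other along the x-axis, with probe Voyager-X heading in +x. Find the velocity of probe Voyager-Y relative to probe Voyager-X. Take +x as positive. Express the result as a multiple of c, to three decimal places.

-0.989c

β_A = 0.937, β_B = -0.707.
Transform to A's frame with the inverse velocity-addition law: u' = (u − v)/(1 − uv/c²), taking u = β_B and v = β_A.
u' = (-0.707 − 0.937) / (1 − (0.937)(-0.707)) = -1.6440/1.6625 = -0.9889.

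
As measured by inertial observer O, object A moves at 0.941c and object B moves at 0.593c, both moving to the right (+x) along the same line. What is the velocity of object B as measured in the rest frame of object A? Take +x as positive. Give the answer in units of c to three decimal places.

β_A = 0.941, β_B = 0.593.
Transform to A's frame with the inverse velocity-addition law: u' = (u − v)/(1 − uv/c²), taking u = β_B and v = β_A.
u' = (0.593 − 0.941) / (1 − (0.941)(0.593)) = -0.3480/0.4420 = -0.7874.

-0.787c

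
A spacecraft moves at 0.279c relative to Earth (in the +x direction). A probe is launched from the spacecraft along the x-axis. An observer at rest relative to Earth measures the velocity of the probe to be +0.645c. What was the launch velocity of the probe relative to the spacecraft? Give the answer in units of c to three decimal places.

+0.446c

Invert the composition law: u' = (u − v)/(1 − uv/c²).
u' = (0.645 − 0.279) / (1 − (0.645)(0.279)) = 0.3660/0.8200 = 0.4463.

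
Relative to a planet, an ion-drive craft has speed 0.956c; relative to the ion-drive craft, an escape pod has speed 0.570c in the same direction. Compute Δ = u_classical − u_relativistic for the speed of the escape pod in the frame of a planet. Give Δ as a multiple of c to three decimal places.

Δ = 0.538c

Galilean: u_cl = 0.570 + 0.956 = 1.5260.
Relativistic: u_rel = (0.570 + 0.956) / (1 + 0.570·0.956) = 1.5260/1.5449 = 0.9878.
Δ = 1.5260 − 0.9878 = 0.5382.
(The classical prediction exceeds c; the relativistic result does not.)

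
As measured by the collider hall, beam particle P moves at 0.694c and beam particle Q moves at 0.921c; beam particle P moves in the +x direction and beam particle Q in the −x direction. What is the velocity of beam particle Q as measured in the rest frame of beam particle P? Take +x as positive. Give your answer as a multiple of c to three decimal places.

-0.985c

β_A = 0.694, β_B = -0.921.
Transform to A's frame with the inverse velocity-addition law: u' = (u − v)/(1 − uv/c²), taking u = β_B and v = β_A.
u' = (-0.921 − 0.694) / (1 − (0.694)(-0.921)) = -1.6150/1.6392 = -0.9853.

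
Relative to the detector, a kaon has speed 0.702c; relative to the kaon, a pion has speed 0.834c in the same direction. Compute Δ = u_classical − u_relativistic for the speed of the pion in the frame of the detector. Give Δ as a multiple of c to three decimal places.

Δ = 0.567c

Galilean: u_cl = 0.834 + 0.702 = 1.5360.
Relativistic: u_rel = (0.834 + 0.702) / (1 + 0.834·0.702) = 1.5360/1.5855 = 0.9688.
Δ = 1.5360 − 0.9688 = 0.5672.
(The classical prediction exceeds c; the relativistic result does not.)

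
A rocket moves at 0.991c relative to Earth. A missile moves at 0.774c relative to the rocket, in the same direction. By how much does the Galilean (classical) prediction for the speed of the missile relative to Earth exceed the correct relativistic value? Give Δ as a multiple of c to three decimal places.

Δ = 0.766c

Galilean: u_cl = 0.774 + 0.991 = 1.7650.
Relativistic: u_rel = (0.774 + 0.991) / (1 + 0.774·0.991) = 1.7650/1.7670 = 0.9988.
Δ = 1.7650 − 0.9988 = 0.7662.
(The classical prediction exceeds c; the relativistic result does not.)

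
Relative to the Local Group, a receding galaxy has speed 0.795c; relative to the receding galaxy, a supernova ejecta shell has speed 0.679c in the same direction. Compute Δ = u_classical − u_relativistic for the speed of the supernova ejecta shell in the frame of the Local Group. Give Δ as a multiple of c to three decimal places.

Galilean: u_cl = 0.679 + 0.795 = 1.4740.
Relativistic: u_rel = (0.679 + 0.795) / (1 + 0.679·0.795) = 1.4740/1.5398 = 0.9573.
Δ = 1.4740 − 0.9573 = 0.5167.
(The classical prediction exceeds c; the relativistic result does not.)

Δ = 0.517c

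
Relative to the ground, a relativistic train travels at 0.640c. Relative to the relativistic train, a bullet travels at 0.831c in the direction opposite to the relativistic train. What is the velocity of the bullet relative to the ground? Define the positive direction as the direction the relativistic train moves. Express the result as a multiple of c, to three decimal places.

With v = 0.640 and u' = -0.831 (in units of c),
u = (u' + v)/(1 + u'v/c²):
u = (-0.831 + 0.640) / (1 + (-0.831)·0.640) = -0.1910/0.4682 = -0.4080

-0.408c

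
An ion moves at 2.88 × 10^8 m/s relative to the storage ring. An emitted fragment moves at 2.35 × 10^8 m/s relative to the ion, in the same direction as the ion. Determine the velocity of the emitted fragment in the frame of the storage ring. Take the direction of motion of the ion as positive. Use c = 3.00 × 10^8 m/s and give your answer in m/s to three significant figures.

In units of c (dividing by 3.00 × 10^8 m/s): v = 0.960, u' = 0.783.
u = (u' + v)/(1 + u'v/c²):
u = (0.783 + 0.960) / (1 + 0.783·0.960) = 1.7433/1.7520 = 0.9951
(Galilean addition would give +1.743c, exceeding c.)
Converting back: u = 0.9951 × 3.00 × 10^8 m/s.

2.99 × 10^8 m/s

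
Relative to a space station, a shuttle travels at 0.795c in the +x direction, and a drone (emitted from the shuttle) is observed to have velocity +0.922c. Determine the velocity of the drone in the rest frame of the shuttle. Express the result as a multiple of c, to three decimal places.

+0.476c

Invert the composition law: u' = (u − v)/(1 − uv/c²).
u' = (0.922 − 0.795) / (1 − (0.922)(0.795)) = 0.1270/0.2670 = 0.4756.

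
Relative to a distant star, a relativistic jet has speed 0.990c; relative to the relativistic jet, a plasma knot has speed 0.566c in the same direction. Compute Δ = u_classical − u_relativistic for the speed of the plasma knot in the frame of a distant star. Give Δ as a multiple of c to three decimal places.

Δ = 0.559c

Galilean: u_cl = 0.566 + 0.990 = 1.5560.
Relativistic: u_rel = (0.566 + 0.990) / (1 + 0.566·0.990) = 1.5560/1.5603 = 0.9972.
Δ = 1.5560 − 0.9972 = 0.5588.
(The classical prediction exceeds c; the relativistic result does not.)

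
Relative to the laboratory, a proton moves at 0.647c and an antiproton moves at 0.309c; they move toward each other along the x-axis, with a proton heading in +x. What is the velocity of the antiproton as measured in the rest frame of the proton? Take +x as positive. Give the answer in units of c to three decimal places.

-0.797c

β_A = 0.647, β_B = -0.309.
Transform to A's frame with the inverse velocity-addition law: u' = (u − v)/(1 − uv/c²), taking u = β_B and v = β_A.
u' = (-0.309 − 0.647) / (1 − (0.647)(-0.309)) = -0.9560/1.1999 = -0.7967.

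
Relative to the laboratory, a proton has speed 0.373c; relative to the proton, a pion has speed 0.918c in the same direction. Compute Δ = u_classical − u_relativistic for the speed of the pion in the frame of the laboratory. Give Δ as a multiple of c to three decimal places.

Galilean: u_cl = 0.918 + 0.373 = 1.2910.
Relativistic: u_rel = (0.918 + 0.373) / (1 + 0.918·0.373) = 1.2910/1.3424 = 0.9617.
Δ = 1.2910 − 0.9617 = 0.3293.
(The classical prediction exceeds c; the relativistic result does not.)

Δ = 0.329c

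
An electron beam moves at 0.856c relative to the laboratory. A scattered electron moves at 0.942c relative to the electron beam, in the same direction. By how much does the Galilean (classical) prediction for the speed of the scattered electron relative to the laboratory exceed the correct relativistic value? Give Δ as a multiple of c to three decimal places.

Galilean: u_cl = 0.942 + 0.856 = 1.7980.
Relativistic: u_rel = (0.942 + 0.856) / (1 + 0.942·0.856) = 1.7980/1.8064 = 0.9954.
Δ = 1.7980 − 0.9954 = 0.8026.
(The classical prediction exceeds c; the relativistic result does not.)

Δ = 0.803c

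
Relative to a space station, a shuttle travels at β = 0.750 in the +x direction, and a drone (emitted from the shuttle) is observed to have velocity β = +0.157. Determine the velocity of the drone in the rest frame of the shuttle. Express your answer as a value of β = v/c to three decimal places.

Invert the composition law: u' = (u − v)/(1 − uv/c²).
u' = (0.157 − 0.750) / (1 − (0.157)(0.750)) = -0.5930/0.8822 = -0.6721.

β = -0.672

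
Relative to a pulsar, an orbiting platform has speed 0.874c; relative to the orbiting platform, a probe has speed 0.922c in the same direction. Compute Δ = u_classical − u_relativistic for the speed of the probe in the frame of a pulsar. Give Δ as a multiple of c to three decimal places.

Galilean: u_cl = 0.922 + 0.874 = 1.7960.
Relativistic: u_rel = (0.922 + 0.874) / (1 + 0.922·0.874) = 1.7960/1.8058 = 0.9946.
Δ = 1.7960 − 0.9946 = 0.8014.
(The classical prediction exceeds c; the relativistic result does not.)

Δ = 0.801c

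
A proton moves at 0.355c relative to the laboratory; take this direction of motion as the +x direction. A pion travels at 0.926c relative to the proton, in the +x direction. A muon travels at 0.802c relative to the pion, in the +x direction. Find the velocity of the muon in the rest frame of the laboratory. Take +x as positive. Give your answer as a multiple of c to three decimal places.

0.996c

Apply u = (u' + v)/(1 + u'v/c²) successively, working outward toward the laboratory.
Start: velocity of the proton relative to the laboratory = 0.3550c.
Compose with the pion (u' = 0.926 in the proton frame): u_1 = (0.926 + 0.355) / (1 + 0.926·0.355) = 1.2810/1.3287 = 0.9641.
Compose with the muon (u' = 0.802 in the pion frame): u_2 = (0.802 + 0.964) / (1 + 0.802·0.964) = 1.7661/1.7732 = 0.9960.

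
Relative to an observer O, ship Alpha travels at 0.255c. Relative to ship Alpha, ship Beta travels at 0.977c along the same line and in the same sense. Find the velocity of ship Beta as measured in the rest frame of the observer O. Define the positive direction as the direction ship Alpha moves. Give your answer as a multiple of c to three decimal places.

0.986c

With v = 0.255 and u' = 0.977 (in units of c),
u = (u' + v)/(1 + u'v/c²):
u = (0.977 + 0.255) / (1 + 0.977·0.255) = 1.2320/1.2491 = 0.9863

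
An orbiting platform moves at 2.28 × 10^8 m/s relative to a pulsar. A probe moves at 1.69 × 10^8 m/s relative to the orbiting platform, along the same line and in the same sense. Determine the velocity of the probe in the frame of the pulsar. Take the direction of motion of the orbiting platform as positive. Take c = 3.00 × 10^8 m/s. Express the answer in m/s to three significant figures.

In units of c (dividing by 3.00 × 10^8 m/s): v = 0.760, u' = 0.563.
u = (u' + v)/(1 + u'v/c²):
u = (0.563 + 0.760) / (1 + 0.563·0.760) = 1.3233/1.4281 = 0.9266
(Galilean addition would give +1.323c, exceeding c.)
Converting back: u = 0.9266 × 3.00 × 10^8 m/s.

2.78 × 10^8 m/s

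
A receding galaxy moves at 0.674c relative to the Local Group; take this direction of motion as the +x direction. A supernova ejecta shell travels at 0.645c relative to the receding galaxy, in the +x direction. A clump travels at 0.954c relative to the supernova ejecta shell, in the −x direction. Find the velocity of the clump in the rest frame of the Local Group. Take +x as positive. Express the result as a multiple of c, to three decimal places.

-0.282c

Apply u = (u' + v)/(1 + u'v/c²) successively, working outward toward the Local Group.
Start: velocity of the receding galaxy relative to the Local Group = 0.6740c.
Compose with the supernova ejecta shell (u' = 0.645 in the receding galaxy frame): u_1 = (0.645 + 0.674) / (1 + 0.645·0.674) = 1.3190/1.4347 = 0.9193.
Compose with the clump (u' = -0.954 in the supernova ejecta shell frame): u_2 = (-0.954 + 0.919) / (1 + (-0.954)·0.919) = -0.0347/0.1230 = -0.2819.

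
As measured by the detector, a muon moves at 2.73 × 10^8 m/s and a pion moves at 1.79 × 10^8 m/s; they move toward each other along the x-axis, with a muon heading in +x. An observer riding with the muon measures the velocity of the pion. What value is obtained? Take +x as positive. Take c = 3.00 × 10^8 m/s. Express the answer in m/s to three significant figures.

β_A = 0.910, β_B = -0.597 (dividing each by c = 3.00 × 10^8 m/s).
Transform to A's frame with the inverse velocity-addition law: u' = (u − v)/(1 − uv/c²), taking u = β_B and v = β_A.
u' = (-0.597 − 0.910) / (1 − (0.910)(-0.597)) = -1.5067/1.5430 = -0.9765.
u' = -0.9765 × 3.00 × 10^8 m/s.

-2.93 × 10^8 m/s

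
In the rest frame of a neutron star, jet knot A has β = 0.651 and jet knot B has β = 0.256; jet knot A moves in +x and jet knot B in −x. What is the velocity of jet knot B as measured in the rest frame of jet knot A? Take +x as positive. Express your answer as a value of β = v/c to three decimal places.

β = -0.777

β_A = 0.651, β_B = -0.256.
Transform to A's frame with the inverse velocity-addition law: u' = (u − v)/(1 − uv/c²), taking u = β_B and v = β_A.
u' = (-0.256 − 0.651) / (1 − (0.651)(-0.256)) = -0.9070/1.1667 = -0.7774.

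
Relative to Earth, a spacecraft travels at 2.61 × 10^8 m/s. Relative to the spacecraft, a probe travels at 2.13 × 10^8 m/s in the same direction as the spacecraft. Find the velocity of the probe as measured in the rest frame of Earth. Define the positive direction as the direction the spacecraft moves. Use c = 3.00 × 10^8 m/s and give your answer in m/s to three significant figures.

In units of c (dividing by 3.00 × 10^8 m/s): v = 0.870, u' = 0.710.
u = (u' + v)/(1 + u'v/c²):
u = (0.710 + 0.870) / (1 + 0.710·0.870) = 1.5800/1.6177 = 0.9767
Converting back: u = 0.9767 × 3.00 × 10^8 m/s.

2.93 × 10^8 m/s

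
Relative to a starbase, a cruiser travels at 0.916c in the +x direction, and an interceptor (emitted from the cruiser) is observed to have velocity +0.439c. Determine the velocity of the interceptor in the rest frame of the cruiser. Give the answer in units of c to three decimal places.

-0.798c

Invert the composition law: u' = (u − v)/(1 − uv/c²).
u' = (0.439 − 0.916) / (1 − (0.439)(0.916)) = -0.4770/0.5979 = -0.7978.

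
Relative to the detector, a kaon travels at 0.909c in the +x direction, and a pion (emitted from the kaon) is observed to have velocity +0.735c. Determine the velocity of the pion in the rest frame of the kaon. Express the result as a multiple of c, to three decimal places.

-0.524c

Invert the composition law: u' = (u − v)/(1 − uv/c²).
u' = (0.735 − 0.909) / (1 − (0.735)(0.909)) = -0.1740/0.3319 = -0.5243.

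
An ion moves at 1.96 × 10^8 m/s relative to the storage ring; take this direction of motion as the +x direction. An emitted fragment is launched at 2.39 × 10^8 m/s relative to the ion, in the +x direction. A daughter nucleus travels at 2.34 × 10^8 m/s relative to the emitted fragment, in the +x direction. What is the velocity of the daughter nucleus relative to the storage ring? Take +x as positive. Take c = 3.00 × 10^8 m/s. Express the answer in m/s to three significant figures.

Apply u = (u' + v)/(1 + u'v/c²) successively, working outward toward the storage ring.
(Dividing each given speed by c = 3.00 × 10^8 m/s to work in units of c.)
Start: velocity of the ion relative to the storage ring = 0.6533c.
Compose with the emitted fragment (u' = 0.797 in the ion frame): u_1 = (0.797 + 0.653) / (1 + 0.797·0.653) = 1.4500/1.5205 = 0.9536.
Compose with the daughter nucleus (u' = 0.780 in the emitted fragment frame): u_2 = (0.780 + 0.954) / (1 + 0.780·0.954) = 1.7336/1.7438 = 0.9942.
So u = 0.9942 × 3.00 × 10^8 m/s.

2.98 × 10^8 m/s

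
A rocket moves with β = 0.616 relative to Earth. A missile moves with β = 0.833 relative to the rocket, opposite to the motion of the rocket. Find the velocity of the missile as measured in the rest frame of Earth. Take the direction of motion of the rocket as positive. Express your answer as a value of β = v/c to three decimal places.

With v = 0.616 and u' = -0.833 (in units of c),
u = (u' + v)/(1 + u'v/c²):
u = (-0.833 + 0.616) / (1 + (-0.833)·0.616) = -0.2170/0.4869 = -0.4457
(Galilean addition would give -0.217c.)

β = -0.446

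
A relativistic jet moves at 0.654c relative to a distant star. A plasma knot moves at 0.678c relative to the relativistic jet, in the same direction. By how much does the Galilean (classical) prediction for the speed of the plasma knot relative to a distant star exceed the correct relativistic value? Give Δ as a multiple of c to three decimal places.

Δ = 0.409c

Galilean: u_cl = 0.678 + 0.654 = 1.3320.
Relativistic: u_rel = (0.678 + 0.654) / (1 + 0.678·0.654) = 1.3320/1.4434 = 0.9228.
Δ = 1.3320 − 0.9228 = 0.4092.
(The classical prediction exceeds c; the relativistic result does not.)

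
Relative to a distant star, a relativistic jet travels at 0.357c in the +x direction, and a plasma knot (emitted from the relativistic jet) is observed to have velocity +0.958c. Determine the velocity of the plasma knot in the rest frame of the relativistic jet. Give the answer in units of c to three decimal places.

Invert the composition law: u' = (u − v)/(1 − uv/c²).
u' = (0.958 − 0.357) / (1 − (0.958)(0.357)) = 0.6010/0.6580 = 0.9134.

+0.913c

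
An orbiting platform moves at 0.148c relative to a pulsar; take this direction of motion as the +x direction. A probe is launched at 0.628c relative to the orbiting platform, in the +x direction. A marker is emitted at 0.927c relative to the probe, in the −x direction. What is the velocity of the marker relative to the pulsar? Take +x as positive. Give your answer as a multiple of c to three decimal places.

-0.635c

Apply u = (u' + v)/(1 + u'v/c²) successively, working outward toward the pulsar.
Start: velocity of the orbiting platform relative to the pulsar = 0.1480c.
Compose with the probe (u' = 0.628 in the orbiting platform frame): u_1 = (0.628 + 0.148) / (1 + 0.628·0.148) = 0.7760/1.0929 = 0.7100.
Compose with the marker (u' = -0.927 in the probe frame): u_2 = (-0.927 + 0.710) / (1 + (-0.927)·0.710) = -0.2170/0.3418 = -0.6348.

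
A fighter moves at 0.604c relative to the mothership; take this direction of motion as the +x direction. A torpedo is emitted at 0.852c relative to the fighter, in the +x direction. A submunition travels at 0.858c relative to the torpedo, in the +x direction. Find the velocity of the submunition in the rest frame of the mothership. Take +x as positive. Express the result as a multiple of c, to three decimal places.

0.997c

Apply u = (u' + v)/(1 + u'v/c²) successively, working outward toward the mothership.
Start: velocity of the fighter relative to the mothership = 0.6040c.
Compose with the torpedo (u' = 0.852 in the fighter frame): u_1 = (0.852 + 0.604) / (1 + 0.852·0.604) = 1.4560/1.5146 = 0.9613.
Compose with the submunition (u' = 0.858 in the torpedo frame): u_2 = (0.858 + 0.961) / (1 + 0.858·0.961) = 1.8193/1.8248 = 0.9970.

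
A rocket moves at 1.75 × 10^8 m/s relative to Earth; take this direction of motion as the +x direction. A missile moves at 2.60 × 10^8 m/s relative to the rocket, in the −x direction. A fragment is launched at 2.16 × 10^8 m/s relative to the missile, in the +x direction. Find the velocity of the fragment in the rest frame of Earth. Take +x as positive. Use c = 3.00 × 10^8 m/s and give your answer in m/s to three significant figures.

Apply u = (u' + v)/(1 + u'v/c²) successively, working outward toward Earth.
(Dividing each given speed by c = 3.00 × 10^8 m/s to work in units of c.)
Start: velocity of the rocket relative to Earth = 0.5833c.
Compose with the missile (u' = -0.867 in the rocket frame): u_1 = (-0.867 + 0.583) / (1 + (-0.867)·0.583) = -0.2833/0.4944 = -0.5730.
Compose with the fragment (u' = 0.720 in the missile frame): u_2 = (0.720 + (-0.573)) / (1 + 0.720·(-0.573)) = 0.1470/0.5874 = 0.2502.
So u = 0.2502 × 3.00 × 10^8 m/s.

+7.51 × 10^7 m/s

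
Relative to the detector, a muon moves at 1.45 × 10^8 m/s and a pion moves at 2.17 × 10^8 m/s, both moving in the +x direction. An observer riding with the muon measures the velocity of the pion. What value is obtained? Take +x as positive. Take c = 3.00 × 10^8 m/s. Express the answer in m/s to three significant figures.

+1.11 × 10^8 m/s

β_A = 0.483, β_B = 0.723 (dividing each by c = 3.00 × 10^8 m/s).
Transform to A's frame with the inverse velocity-addition law: u' = (u − v)/(1 − uv/c²), taking u = β_B and v = β_A.
u' = (0.723 − 0.483) / (1 − (0.483)(0.723)) = 0.2400/0.6504 = 0.3690.
u' = 0.3690 × 3.00 × 10^8 m/s.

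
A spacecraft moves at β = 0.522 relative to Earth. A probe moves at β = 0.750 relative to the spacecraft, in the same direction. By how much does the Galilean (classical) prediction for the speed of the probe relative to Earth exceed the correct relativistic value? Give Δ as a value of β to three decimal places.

Galilean: u_cl = 0.750 + 0.522 = 1.2720.
Relativistic: u_rel = (0.750 + 0.522) / (1 + 0.750·0.522) = 1.2720/1.3915 = 0.9141.
Δ = 1.2720 − 0.9141 = 0.3579.
(The classical prediction exceeds c; the relativistic result does not.)

Δ = 0.358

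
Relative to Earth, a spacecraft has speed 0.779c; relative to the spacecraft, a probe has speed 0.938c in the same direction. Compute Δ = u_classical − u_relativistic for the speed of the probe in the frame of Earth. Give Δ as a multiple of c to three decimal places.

Galilean: u_cl = 0.938 + 0.779 = 1.7170.
Relativistic: u_rel = (0.938 + 0.779) / (1 + 0.938·0.779) = 1.7170/1.7307 = 0.9921.
Δ = 1.7170 − 0.9921 = 0.7249.
(The classical prediction exceeds c; the relativistic result does not.)

Δ = 0.725c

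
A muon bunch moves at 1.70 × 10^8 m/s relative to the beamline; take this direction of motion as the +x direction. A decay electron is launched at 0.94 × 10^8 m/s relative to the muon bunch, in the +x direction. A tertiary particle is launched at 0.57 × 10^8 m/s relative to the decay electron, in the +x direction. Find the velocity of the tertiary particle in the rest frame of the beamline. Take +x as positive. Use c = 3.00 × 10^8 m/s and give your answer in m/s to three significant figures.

Apply u = (u' + v)/(1 + u'v/c²) successively, working outward toward the beamline.
(Dividing each given speed by c = 3.00 × 10^8 m/s to work in units of c.)
Start: velocity of the muon bunch relative to the beamline = 0.5667c.
Compose with the decay electron (u' = 0.313 in the muon bunch frame): u_1 = (0.313 + 0.567) / (1 + 0.313·0.567) = 0.8800/1.1776 = 0.7473.
Compose with the tertiary particle (u' = 0.190 in the decay electron frame): u_2 = (0.190 + 0.747) / (1 + 0.190·0.747) = 0.9373/1.1420 = 0.8208.
So u = 0.8208 × 3.00 × 10^8 m/s.

2.46 × 10^8 m/s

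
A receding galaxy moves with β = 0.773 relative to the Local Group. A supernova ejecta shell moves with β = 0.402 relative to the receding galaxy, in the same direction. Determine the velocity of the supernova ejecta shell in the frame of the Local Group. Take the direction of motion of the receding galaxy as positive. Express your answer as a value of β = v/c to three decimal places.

With v = 0.773 and u' = 0.402 (in units of c),
u = (u' + v)/(1 + u'v/c²):
u = (0.402 + 0.773) / (1 + 0.402·0.773) = 1.1750/1.3107 = 0.8964
(Galilean addition would give +1.175c, exceeding c.)

β = 0.896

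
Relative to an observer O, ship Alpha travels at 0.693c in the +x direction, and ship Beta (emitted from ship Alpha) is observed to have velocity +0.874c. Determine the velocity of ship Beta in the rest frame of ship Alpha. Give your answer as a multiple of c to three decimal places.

Invert the composition law: u' = (u − v)/(1 − uv/c²).
u' = (0.874 − 0.693) / (1 − (0.874)(0.693)) = 0.1810/0.3943 = 0.4590.

+0.459c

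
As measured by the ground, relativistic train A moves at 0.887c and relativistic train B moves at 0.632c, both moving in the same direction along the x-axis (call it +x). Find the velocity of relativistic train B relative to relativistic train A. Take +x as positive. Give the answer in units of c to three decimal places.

β_A = 0.887, β_B = 0.632.
Transform to A's frame with the inverse velocity-addition law: u' = (u − v)/(1 − uv/c²), taking u = β_B and v = β_A.
u' = (0.632 − 0.887) / (1 − (0.887)(0.632)) = -0.2550/0.4394 = -0.5803.

-0.580c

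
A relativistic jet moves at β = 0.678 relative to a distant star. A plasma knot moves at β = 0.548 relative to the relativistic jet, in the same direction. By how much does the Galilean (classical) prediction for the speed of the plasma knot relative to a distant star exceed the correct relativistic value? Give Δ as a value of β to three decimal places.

Δ = 0.332

Galilean: u_cl = 0.548 + 0.678 = 1.2260.
Relativistic: u_rel = (0.548 + 0.678) / (1 + 0.548·0.678) = 1.2260/1.3715 = 0.8939.
Δ = 1.2260 − 0.8939 = 0.3321.
(The classical prediction exceeds c; the relativistic result does not.)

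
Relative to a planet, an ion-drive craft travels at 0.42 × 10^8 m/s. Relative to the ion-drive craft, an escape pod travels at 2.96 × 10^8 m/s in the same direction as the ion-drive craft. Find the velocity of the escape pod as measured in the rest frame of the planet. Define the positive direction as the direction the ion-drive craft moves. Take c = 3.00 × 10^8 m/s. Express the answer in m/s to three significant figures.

2.97 × 10^8 m/s

In units of c (dividing by 3.00 × 10^8 m/s): v = 0.140, u' = 0.987.
u = (u' + v)/(1 + u'v/c²):
u = (0.987 + 0.140) / (1 + 0.987·0.140) = 1.1267/1.1381 = 0.9899
Converting back: u = 0.9899 × 3.00 × 10^8 m/s.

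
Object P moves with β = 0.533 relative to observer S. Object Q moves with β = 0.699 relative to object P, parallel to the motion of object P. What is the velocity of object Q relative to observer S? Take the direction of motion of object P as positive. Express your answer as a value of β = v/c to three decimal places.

With v = 0.533 and u' = 0.699 (in units of c),
u = (u' + v)/(1 + u'v/c²):
u = (0.699 + 0.533) / (1 + 0.699·0.533) = 1.2320/1.3726 = 0.8976
(Galilean addition would give +1.232c, exceeding c.)

β = 0.898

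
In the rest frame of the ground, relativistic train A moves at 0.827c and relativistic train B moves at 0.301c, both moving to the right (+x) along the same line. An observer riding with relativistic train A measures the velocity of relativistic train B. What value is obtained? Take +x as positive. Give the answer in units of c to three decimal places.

β_A = 0.827, β_B = 0.301.
Transform to A's frame with the inverse velocity-addition law: u' = (u − v)/(1 − uv/c²), taking u = β_B and v = β_A.
u' = (0.301 − 0.827) / (1 − (0.827)(0.301)) = -0.5260/0.7511 = -0.7003.

-0.700c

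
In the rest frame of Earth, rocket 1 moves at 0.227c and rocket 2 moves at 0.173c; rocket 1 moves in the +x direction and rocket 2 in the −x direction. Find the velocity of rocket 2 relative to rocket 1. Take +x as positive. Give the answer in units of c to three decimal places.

β_A = 0.227, β_B = -0.173.
Transform to A's frame with the inverse velocity-addition law: u' = (u − v)/(1 − uv/c²), taking u = β_B and v = β_A.
u' = (-0.173 − 0.227) / (1 − (0.227)(-0.173)) = -0.4000/1.0393 = -0.3849.

-0.385c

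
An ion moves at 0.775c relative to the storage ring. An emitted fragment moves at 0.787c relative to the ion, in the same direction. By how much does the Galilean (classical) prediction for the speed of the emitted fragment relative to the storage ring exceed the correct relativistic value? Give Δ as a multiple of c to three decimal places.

Δ = 0.592c

Galilean: u_cl = 0.787 + 0.775 = 1.5620.
Relativistic: u_rel = (0.787 + 0.775) / (1 + 0.787·0.775) = 1.5620/1.6099 = 0.9702.
Δ = 1.5620 − 0.9702 = 0.5918.
(The classical prediction exceeds c; the relativistic result does not.)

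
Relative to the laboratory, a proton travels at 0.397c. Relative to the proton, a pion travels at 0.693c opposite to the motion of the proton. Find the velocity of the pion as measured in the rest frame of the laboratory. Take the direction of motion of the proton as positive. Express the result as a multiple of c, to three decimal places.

With v = 0.397 and u' = -0.693 (in units of c),
u = (u' + v)/(1 + u'v/c²):
u = (-0.693 + 0.397) / (1 + (-0.693)·0.397) = -0.2960/0.7249 = -0.4083
(Galilean addition would give -0.296c.)

-0.408c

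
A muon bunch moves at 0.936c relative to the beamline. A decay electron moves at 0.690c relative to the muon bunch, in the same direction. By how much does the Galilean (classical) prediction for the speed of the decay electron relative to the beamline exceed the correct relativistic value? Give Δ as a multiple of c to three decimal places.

Galilean: u_cl = 0.690 + 0.936 = 1.6260.
Relativistic: u_rel = (0.690 + 0.936) / (1 + 0.690·0.936) = 1.6260/1.6458 = 0.9879.
Δ = 1.6260 − 0.9879 = 0.6381.
(The classical prediction exceeds c; the relativistic result does not.)

Δ = 0.638c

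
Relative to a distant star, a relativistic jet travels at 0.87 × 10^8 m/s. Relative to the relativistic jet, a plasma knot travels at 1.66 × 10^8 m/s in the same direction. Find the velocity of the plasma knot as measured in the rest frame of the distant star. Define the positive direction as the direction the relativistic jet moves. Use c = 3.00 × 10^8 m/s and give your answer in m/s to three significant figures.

2.18 × 10^8 m/s

In units of c (dividing by 3.00 × 10^8 m/s): v = 0.290, u' = 0.553.
u = (u' + v)/(1 + u'v/c²):
u = (0.553 + 0.290) / (1 + 0.553·0.290) = 0.8433/1.1605 = 0.7267
(Galilean addition would give +0.843c.)
Converting back: u = 0.7267 × 3.00 × 10^8 m/s.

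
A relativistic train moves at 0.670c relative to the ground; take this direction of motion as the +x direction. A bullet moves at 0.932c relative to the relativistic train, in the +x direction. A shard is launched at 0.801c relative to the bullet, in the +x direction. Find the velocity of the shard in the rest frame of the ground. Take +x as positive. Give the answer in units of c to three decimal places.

0.998c

Apply u = (u' + v)/(1 + u'v/c²) successively, working outward toward the ground.
Start: velocity of the relativistic train relative to the ground = 0.6700c.
Compose with the bullet (u' = 0.932 in the relativistic train frame): u_1 = (0.932 + 0.670) / (1 + 0.932·0.670) = 1.6020/1.6244 = 0.9862.
Compose with the shard (u' = 0.801 in the bullet frame): u_2 = (0.801 + 0.986) / (1 + 0.801·0.986) = 1.7872/1.7899 = 0.9985.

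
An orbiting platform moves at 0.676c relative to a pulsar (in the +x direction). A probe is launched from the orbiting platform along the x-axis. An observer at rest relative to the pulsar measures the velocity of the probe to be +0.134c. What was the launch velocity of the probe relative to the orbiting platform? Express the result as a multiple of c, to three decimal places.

-0.596c

Invert the composition law: u' = (u − v)/(1 − uv/c²).
u' = (0.134 − 0.676) / (1 − (0.134)(0.676)) = -0.5420/0.9094 = -0.5960.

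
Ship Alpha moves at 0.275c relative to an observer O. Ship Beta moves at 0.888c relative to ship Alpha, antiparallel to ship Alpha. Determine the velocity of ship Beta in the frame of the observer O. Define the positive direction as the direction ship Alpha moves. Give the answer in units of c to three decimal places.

With v = 0.275 and u' = -0.888 (in units of c),
u = (u' + v)/(1 + u'v/c²):
u = (-0.888 + 0.275) / (1 + (-0.888)·0.275) = -0.6130/0.7558 = -0.8111
(Galilean addition would give -0.613c.)

-0.811c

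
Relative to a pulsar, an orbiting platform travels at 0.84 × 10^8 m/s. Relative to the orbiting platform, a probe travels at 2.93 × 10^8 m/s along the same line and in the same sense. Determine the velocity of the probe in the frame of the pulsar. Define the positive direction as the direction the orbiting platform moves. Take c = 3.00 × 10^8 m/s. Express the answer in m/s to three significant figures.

2.96 × 10^8 m/s

In units of c (dividing by 3.00 × 10^8 m/s): v = 0.280, u' = 0.977.
u = (u' + v)/(1 + u'v/c²):
u = (0.977 + 0.280) / (1 + 0.977·0.280) = 1.2567/1.2735 = 0.9868
(Galilean addition would give +1.257c, exceeding c.)
Converting back: u = 0.9868 × 3.00 × 10^8 m/s.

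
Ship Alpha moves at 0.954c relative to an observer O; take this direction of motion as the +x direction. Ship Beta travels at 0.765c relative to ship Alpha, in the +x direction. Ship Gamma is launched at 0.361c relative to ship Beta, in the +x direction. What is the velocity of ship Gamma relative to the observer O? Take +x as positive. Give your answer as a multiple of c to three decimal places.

Apply u = (u' + v)/(1 + u'v/c²) successively, working outward toward the observer O.
Start: velocity of ship Alpha relative to the observer O = 0.9540c.
Compose with ship Beta (u' = 0.765 in ship Alpha frame): u_1 = (0.765 + 0.954) / (1 + 0.765·0.954) = 1.7190/1.7298 = 0.9938.
Compose with ship Gamma (u' = 0.361 in ship Beta frame): u_2 = (0.361 + 0.994) / (1 + 0.361·0.994) = 1.3548/1.3587 = 0.9971.

0.997c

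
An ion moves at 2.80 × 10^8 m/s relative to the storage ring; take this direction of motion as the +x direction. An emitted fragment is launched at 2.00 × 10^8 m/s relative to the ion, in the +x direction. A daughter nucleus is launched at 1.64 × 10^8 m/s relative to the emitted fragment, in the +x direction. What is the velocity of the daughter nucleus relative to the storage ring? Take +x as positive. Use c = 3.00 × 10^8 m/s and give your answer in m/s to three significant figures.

Apply u = (u' + v)/(1 + u'v/c²) successively, working outward toward the storage ring.
(Dividing each given speed by c = 3.00 × 10^8 m/s to work in units of c.)
Start: velocity of the ion relative to the storage ring = 0.9333c.
Compose with the emitted fragment (u' = 0.667 in the ion frame): u_1 = (0.667 + 0.933) / (1 + 0.667·0.933) = 1.6000/1.6222 = 0.9863.
Compose with the daughter nucleus (u' = 0.547 in the emitted fragment frame): u_2 = (0.547 + 0.986) / (1 + 0.547·0.986) = 1.5330/1.5392 = 0.9960.
So u = 0.9960 × 3.00 × 10^8 m/s.

2.99 × 10^8 m/s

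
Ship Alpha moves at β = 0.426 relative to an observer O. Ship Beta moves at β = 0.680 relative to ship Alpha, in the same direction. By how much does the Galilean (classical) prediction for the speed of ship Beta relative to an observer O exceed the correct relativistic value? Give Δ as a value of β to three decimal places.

Galilean: u_cl = 0.680 + 0.426 = 1.1060.
Relativistic: u_rel = (0.680 + 0.426) / (1 + 0.680·0.426) = 1.1060/1.2897 = 0.8576.
Δ = 1.1060 − 0.8576 = 0.2484.
(The classical prediction exceeds c; the relativistic result does not.)

Δ = 0.248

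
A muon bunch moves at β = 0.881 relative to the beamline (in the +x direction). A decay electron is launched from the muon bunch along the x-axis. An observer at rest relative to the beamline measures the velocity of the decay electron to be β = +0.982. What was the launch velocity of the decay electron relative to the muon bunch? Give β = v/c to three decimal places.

Invert the composition law: u' = (u − v)/(1 − uv/c²).
u' = (0.982 − 0.881) / (1 − (0.982)(0.881)) = 0.1010/0.1349 = 0.7489.

β = +0.749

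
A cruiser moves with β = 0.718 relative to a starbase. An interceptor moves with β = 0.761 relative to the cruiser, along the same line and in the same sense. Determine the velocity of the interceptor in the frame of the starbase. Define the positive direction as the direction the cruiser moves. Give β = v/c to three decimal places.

β = 0.956

With v = 0.718 and u' = 0.761 (in units of c),
u = (u' + v)/(1 + u'v/c²):
u = (0.761 + 0.718) / (1 + 0.761·0.718) = 1.4790/1.5464 = 0.9564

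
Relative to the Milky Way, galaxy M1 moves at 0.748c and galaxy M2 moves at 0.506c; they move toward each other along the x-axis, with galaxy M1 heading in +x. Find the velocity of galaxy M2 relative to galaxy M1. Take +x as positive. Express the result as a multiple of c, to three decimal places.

-0.910c

β_A = 0.748, β_B = -0.506.
Transform to A's frame with the inverse velocity-addition law: u' = (u − v)/(1 − uv/c²), taking u = β_B and v = β_A.
u' = (-0.506 − 0.748) / (1 − (0.748)(-0.506)) = -1.2540/1.3785 = -0.9097.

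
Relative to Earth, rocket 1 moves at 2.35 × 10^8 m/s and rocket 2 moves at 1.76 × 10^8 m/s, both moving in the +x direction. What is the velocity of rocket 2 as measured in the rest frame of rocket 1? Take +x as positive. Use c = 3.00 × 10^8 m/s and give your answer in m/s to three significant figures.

β_A = 0.783, β_B = 0.587 (dividing each by c = 3.00 × 10^8 m/s).
Transform to A's frame with the inverse velocity-addition law: u' = (u − v)/(1 − uv/c²), taking u = β_B and v = β_A.
u' = (0.587 − 0.783) / (1 − (0.783)(0.587)) = -0.1967/0.5404 = -0.3639.
u' = -0.3639 × 3.00 × 10^8 m/s.

-1.09 × 10^8 m/s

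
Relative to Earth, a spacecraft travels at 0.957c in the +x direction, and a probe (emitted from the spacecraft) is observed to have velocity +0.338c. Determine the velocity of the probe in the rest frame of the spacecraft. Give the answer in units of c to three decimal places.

-0.915c

Invert the composition law: u' = (u − v)/(1 − uv/c²).
u' = (0.338 − 0.957) / (1 − (0.338)(0.957)) = -0.6190/0.6765 = -0.9150.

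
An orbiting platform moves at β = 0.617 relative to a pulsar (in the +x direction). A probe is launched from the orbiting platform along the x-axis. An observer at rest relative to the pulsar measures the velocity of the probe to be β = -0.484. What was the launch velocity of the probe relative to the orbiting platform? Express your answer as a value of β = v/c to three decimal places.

Invert the composition law: u' = (u − v)/(1 − uv/c²).
u' = (-0.484 − 0.617) / (1 − (-0.484)(0.617)) = -1.1010/1.2986 = -0.8478.

β = -0.848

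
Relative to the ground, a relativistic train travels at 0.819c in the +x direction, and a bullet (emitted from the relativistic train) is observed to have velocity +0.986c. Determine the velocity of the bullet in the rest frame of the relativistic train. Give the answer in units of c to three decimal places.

Invert the composition law: u' = (u − v)/(1 − uv/c²).
u' = (0.986 − 0.819) / (1 − (0.986)(0.819)) = 0.1670/0.1925 = 0.8677.

+0.868c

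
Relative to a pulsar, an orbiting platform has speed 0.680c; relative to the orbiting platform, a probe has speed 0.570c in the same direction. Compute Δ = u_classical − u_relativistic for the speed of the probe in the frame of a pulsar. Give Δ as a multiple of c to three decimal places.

Galilean: u_cl = 0.570 + 0.680 = 1.2500.
Relativistic: u_rel = (0.570 + 0.680) / (1 + 0.570·0.680) = 1.2500/1.3876 = 0.9008.
Δ = 1.2500 − 0.9008 = 0.3492.
(The classical prediction exceeds c; the relativistic result does not.)

Δ = 0.349c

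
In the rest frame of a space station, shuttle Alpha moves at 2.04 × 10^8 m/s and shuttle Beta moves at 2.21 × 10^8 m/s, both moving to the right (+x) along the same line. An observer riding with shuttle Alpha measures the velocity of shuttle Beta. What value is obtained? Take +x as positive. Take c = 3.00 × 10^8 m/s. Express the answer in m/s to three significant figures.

β_A = 0.680, β_B = 0.737 (dividing each by c = 3.00 × 10^8 m/s).
Transform to A's frame with the inverse velocity-addition law: u' = (u − v)/(1 − uv/c²), taking u = β_B and v = β_A.
u' = (0.737 − 0.680) / (1 − (0.680)(0.737)) = 0.0567/0.4991 = 0.1135.
u' = 0.1135 × 3.00 × 10^8 m/s.

+3.41 × 10^7 m/s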